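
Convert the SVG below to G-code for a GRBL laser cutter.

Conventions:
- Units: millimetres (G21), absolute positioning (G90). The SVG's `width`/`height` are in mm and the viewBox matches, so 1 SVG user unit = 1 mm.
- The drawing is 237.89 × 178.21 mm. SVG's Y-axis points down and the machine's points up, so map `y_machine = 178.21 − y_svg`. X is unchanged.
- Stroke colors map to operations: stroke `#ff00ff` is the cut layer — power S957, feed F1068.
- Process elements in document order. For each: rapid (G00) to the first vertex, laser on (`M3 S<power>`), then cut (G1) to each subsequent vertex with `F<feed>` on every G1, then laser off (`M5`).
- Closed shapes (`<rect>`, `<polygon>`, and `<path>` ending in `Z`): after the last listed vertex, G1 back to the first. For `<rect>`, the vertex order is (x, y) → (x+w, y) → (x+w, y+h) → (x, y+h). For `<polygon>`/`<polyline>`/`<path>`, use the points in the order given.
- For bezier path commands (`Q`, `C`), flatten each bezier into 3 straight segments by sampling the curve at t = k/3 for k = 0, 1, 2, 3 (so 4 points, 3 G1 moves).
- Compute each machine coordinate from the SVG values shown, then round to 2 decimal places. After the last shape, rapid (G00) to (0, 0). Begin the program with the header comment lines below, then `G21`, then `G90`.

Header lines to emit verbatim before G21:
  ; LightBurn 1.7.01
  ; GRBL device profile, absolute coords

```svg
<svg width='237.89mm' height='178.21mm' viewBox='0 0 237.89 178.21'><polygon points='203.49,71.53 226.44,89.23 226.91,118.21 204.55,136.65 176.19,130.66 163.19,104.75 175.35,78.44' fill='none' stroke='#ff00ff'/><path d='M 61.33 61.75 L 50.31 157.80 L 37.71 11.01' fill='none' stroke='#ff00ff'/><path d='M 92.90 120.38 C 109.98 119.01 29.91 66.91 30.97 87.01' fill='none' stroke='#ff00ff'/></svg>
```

1 u = 1 mm; y_m = 178.21 − y.

[1] `<polygon>` regular polygon, #ff00ff→cut S957 F1068: (203.49,106.68) → (226.44,88.98) → (226.91,60.00) → (204.55,41.56) → (176.19,47.55) → (163.19,73.46) → (175.35,99.77) → (203.49,106.68) (closed)

[2] `<path>` open polyline, #ff00ff→cut S957 F1068: (61.33,116.46) → (50.31,20.41) → (37.71,167.20)

[3] `<path>` cubic bezier, #ff00ff→cut S957 F1068: (92.90,57.83) → (84.20,71.56) → (50.35,91.79) → (30.97,91.20)

; LightBurn 1.7.01
; GRBL device profile, absolute coords
G21
G90
G00 X203.49 Y106.68
M3 S957
G1 X226.44 Y88.98 F1068
G1 X226.91 Y60.00 F1068
G1 X204.55 Y41.56 F1068
G1 X176.19 Y47.55 F1068
G1 X163.19 Y73.46 F1068
G1 X175.35 Y99.77 F1068
G1 X203.49 Y106.68 F1068
M5
G00 X61.33 Y116.46
M3 S957
G1 X50.31 Y20.41 F1068
G1 X37.71 Y167.20 F1068
M5
G00 X92.90 Y57.83
M3 S957
G1 X84.20 Y71.56 F1068
G1 X50.35 Y91.79 F1068
G1 X30.97 Y91.20 F1068
M5
G00 X0.00 Y0.00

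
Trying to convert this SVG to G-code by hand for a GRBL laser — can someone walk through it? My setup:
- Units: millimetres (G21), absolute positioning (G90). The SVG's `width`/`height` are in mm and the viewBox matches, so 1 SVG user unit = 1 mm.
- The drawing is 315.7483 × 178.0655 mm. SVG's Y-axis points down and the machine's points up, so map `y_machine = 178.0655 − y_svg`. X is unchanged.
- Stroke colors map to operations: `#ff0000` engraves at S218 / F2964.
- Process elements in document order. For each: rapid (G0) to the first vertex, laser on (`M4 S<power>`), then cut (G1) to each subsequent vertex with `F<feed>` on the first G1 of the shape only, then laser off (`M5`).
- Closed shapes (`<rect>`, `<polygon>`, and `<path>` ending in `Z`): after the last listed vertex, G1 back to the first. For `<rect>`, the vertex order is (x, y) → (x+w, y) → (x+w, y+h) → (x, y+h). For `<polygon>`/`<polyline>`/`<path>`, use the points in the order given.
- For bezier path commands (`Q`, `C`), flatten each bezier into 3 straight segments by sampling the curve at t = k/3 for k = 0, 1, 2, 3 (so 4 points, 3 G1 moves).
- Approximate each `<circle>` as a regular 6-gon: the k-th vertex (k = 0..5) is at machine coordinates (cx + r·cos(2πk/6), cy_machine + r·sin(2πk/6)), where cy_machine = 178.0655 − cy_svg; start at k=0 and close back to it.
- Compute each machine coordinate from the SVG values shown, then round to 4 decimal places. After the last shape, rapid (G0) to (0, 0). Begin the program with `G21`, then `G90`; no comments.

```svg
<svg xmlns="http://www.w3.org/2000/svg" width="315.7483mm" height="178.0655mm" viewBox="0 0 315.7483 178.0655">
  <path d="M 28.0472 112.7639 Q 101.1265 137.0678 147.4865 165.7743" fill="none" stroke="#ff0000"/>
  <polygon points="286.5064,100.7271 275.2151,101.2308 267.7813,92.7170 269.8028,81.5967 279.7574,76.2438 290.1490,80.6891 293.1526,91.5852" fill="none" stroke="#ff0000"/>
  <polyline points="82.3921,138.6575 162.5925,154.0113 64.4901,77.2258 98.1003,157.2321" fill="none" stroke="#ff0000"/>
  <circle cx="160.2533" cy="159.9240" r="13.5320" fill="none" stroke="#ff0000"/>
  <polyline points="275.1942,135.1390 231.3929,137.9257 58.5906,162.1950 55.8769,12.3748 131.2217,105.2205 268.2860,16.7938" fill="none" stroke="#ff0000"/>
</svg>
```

G21
G90
G0 X28.0472 Y65.3016
M4 S218
G1 X73.7979 Y48.6098 F2964
G1 X113.6110 Y30.9397
G1 X147.4865 Y12.2912
M5
G0 X286.5064 Y77.3384
M4 S218
G1 X275.2151 Y76.8347 F2964
G1 X267.7813 Y85.3485
G1 X269.8028 Y96.4688
G1 X279.7574 Y101.8217
G1 X290.1490 Y97.3764
G1 X293.1526 Y86.4803
G1 X286.5064 Y77.3384
M5
G0 X82.3921 Y39.4080
M4 S218
G1 X162.5925 Y24.0542 F2964
G1 X64.4901 Y100.8397
G1 X98.1003 Y20.8334
M5
G0 X173.7853 Y18.1415
M4 S218
G1 X167.0193 Y29.8606 F2964
G1 X153.4873 Y29.8606
G1 X146.7213 Y18.1415
G1 X153.4873 Y6.4224
G1 X167.0193 Y6.4224
G1 X173.7853 Y18.1415
M5
G0 X275.1942 Y42.9265
M4 S218
G1 X231.3929 Y40.1398 F2964
G1 X58.5906 Y15.8705
G1 X55.8769 Y165.6907
G1 X131.2217 Y72.8450
G1 X268.2860 Y161.2717
M5
G0 X0.0000 Y0.0000

1 u = 1 mm; y_m = 178.0655 − y.

[1] `<path>` quadratic bezier, #ff0000→engrave S218 F2964: (28.0472,65.3016) → (73.7979,48.6098) → (113.6110,30.9397) → (147.4865,12.2912)

[2] `<polygon>` regular polygon, #ff0000→engrave S218 F2964: (286.5064,77.3384) → (275.2151,76.8347) → (267.7813,85.3485) → (269.8028,96.4688) → (279.7574,101.8217) → (290.1490,97.3764) → (293.1526,86.4803) → (286.5064,77.3384) (closed)

[3] `<polyline>` open polyline, #ff0000→engrave S218 F2964: (82.3921,39.4080) → (162.5925,24.0542) → (64.4901,100.8397) → (98.1003,20.8334)

[4] `<circle>` circle, #ff0000→engrave S218 F2964: (173.7853,18.1415) → (167.0193,29.8606) → (153.4873,29.8606) → (146.7213,18.1415) → (153.4873,6.4224) → (167.0193,6.4224) → (173.7853,18.1415) (closed)

[5] `<polyline>` open polyline, #ff0000→engrave S218 F2964: (275.1942,42.9265) → (231.3929,40.1398) → (58.5906,15.8705) → (55.8769,165.6907) → (131.2217,72.8450) → (268.2860,161.2717)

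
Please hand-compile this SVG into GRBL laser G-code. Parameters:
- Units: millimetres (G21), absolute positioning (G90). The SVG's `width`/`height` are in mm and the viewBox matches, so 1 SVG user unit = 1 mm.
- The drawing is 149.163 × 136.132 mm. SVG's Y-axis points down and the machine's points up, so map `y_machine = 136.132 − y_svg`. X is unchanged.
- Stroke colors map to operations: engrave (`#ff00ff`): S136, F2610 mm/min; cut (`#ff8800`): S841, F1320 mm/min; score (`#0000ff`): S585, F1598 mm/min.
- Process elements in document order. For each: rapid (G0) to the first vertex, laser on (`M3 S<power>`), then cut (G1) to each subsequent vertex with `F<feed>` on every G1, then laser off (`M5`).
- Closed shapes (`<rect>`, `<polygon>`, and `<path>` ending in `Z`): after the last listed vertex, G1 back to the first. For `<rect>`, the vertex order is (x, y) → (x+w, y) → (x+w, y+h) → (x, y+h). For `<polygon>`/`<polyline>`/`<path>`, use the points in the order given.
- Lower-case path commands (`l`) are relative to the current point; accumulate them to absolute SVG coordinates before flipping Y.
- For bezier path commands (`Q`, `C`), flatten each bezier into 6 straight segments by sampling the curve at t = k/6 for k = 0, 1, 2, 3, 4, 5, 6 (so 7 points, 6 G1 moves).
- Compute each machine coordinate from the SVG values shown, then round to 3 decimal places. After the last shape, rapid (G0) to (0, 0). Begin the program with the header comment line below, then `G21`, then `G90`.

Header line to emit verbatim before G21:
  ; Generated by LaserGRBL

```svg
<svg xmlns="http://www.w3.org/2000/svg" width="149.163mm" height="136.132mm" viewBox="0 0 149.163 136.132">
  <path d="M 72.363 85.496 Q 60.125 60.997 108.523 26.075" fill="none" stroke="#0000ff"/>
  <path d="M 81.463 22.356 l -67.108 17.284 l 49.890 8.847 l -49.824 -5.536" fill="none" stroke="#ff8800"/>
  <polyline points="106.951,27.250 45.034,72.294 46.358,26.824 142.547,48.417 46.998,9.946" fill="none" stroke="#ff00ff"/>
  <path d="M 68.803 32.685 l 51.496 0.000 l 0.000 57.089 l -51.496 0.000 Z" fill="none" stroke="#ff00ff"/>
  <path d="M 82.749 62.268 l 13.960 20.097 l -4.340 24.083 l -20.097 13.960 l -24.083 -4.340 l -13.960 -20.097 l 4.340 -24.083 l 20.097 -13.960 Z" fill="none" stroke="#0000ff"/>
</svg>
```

; Generated by LaserGRBL
G21
G90
G0 X72.363 Y50.636
M3 S585
G1 X69.968 Y59.092 F1598
G1 X70.942 Y68.127 F1598
G1 X75.284 Y77.741 F1598
G1 X82.995 Y87.934 F1598
G1 X94.075 Y98.706 F1598
G1 X108.523 Y110.057 F1598
M5
G0 X81.463 Y113.776
M3 S841
G1 X14.355 Y96.492 F1320
G1 X64.245 Y87.645 F1320
G1 X14.421 Y93.181 F1320
M5
G0 X106.951 Y108.882
M3 S136
G1 X45.034 Y63.838 F2610
G1 X46.358 Y109.308 F2610
G1 X142.547 Y87.715 F2610
G1 X46.998 Y126.186 F2610
M5
G0 X68.803 Y103.447
M3 S136
G1 X120.299 Y103.447 F2610
G1 X120.299 Y46.358 F2610
G1 X68.803 Y46.358 F2610
G1 X68.803 Y103.447 F2610
M5
G0 X82.749 Y73.864
M3 S585
G1 X96.709 Y53.767 F1598
G1 X92.369 Y29.684 F1598
G1 X72.272 Y15.724 F1598
G1 X48.189 Y20.064 F1598
G1 X34.229 Y40.161 F1598
G1 X38.569 Y64.244 F1598
G1 X58.666 Y78.204 F1598
G1 X82.749 Y73.864 F1598
M5
G0 X0.000 Y0.000

1 u = 1 mm; y_m = 136.132 − y.

[1] `<path>` quadratic bezier, #0000ff→score S585 F1598: (72.363,50.636) → (69.968,59.092) → (70.942,68.127) → (75.284,77.741) → (82.995,87.934) → (94.075,98.706) → (108.523,110.057)

[2] `<path>` open polyline, #ff8800→cut S841 F1320: (81.463,113.776) → (14.355,96.492) → (64.245,87.645) → (14.421,93.181)

[3] `<polyline>` open polyline, #ff00ff→engrave S136 F2610: (106.951,108.882) → (45.034,63.838) → (46.358,109.308) → (142.547,87.715) → (46.998,126.186)

[4] `<path>` rectangle, #ff00ff→engrave S136 F2610: (68.803,103.447) → (120.299,103.447) → (120.299,46.358) → (68.803,46.358) → (68.803,103.447) (closed)

[5] `<path>` regular polygon, #0000ff→score S585 F1598: (82.749,73.864) → (96.709,53.767) → (92.369,29.684) → (72.272,15.724) → (48.189,20.064) → (34.229,40.161) → (38.569,64.244) → (58.666,78.204) → (82.749,73.864) (closed)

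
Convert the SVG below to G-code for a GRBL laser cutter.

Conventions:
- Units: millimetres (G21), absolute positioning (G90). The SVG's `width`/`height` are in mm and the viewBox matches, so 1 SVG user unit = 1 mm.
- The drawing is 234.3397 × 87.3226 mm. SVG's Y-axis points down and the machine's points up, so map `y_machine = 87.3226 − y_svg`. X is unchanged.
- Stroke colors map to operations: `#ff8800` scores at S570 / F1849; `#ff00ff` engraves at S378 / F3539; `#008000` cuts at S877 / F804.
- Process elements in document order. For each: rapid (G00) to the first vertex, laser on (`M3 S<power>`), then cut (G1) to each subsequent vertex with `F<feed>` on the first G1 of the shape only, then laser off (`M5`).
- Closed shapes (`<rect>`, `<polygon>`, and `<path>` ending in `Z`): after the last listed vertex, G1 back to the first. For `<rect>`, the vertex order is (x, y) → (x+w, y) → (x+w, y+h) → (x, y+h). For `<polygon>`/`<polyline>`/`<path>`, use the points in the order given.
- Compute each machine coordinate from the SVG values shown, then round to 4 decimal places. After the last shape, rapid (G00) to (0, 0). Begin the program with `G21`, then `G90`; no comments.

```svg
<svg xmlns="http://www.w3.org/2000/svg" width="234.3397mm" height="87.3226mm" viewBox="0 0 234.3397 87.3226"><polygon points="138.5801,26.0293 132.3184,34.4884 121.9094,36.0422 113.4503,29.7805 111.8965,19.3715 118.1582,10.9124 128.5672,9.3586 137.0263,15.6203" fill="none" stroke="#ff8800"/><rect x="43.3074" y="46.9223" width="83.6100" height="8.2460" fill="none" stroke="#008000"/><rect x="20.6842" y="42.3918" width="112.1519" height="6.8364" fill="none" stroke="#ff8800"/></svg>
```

G21
G90
G00 X138.5801 Y61.2933
M3 S570
G1 X132.3184 Y52.8342 F1849
G1 X121.9094 Y51.2804
G1 X113.4503 Y57.5421
G1 X111.8965 Y67.9511
G1 X118.1582 Y76.4102
G1 X128.5672 Y77.9640
G1 X137.0263 Y71.7023
G1 X138.5801 Y61.2933
M5
G00 X43.3074 Y40.4003
M3 S877
G1 X126.9174 Y40.4003 F804
G1 X126.9174 Y32.1543
G1 X43.3074 Y32.1543
G1 X43.3074 Y40.4003
M5
G00 X20.6842 Y44.9308
M3 S570
G1 X132.8361 Y44.9308 F1849
G1 X132.8361 Y38.0944
G1 X20.6842 Y38.0944
G1 X20.6842 Y44.9308
M5
G00 X0.0000 Y0.0000

1 u = 1 mm; y_m = 87.3226 − y.

[1] `<polygon>` regular polygon, #ff8800→score S570 F1849: (138.5801,61.2933) → (132.3184,52.8342) → (121.9094,51.2804) → (113.4503,57.5421) → (111.8965,67.9511) → (118.1582,76.4102) → (128.5672,77.9640) → (137.0263,71.7023) → (138.5801,61.2933) (closed)

[2] `<rect>` rectangle, #008000→cut S877 F804: (43.3074,40.4003) → (126.9174,40.4003) → (126.9174,32.1543) → (43.3074,32.1543) → (43.3074,40.4003) (closed)

[3] `<rect>` rectangle, #ff8800→score S570 F1849: (20.6842,44.9308) → (132.8361,44.9308) → (132.8361,38.0944) → (20.6842,38.0944) → (20.6842,44.9308) (closed)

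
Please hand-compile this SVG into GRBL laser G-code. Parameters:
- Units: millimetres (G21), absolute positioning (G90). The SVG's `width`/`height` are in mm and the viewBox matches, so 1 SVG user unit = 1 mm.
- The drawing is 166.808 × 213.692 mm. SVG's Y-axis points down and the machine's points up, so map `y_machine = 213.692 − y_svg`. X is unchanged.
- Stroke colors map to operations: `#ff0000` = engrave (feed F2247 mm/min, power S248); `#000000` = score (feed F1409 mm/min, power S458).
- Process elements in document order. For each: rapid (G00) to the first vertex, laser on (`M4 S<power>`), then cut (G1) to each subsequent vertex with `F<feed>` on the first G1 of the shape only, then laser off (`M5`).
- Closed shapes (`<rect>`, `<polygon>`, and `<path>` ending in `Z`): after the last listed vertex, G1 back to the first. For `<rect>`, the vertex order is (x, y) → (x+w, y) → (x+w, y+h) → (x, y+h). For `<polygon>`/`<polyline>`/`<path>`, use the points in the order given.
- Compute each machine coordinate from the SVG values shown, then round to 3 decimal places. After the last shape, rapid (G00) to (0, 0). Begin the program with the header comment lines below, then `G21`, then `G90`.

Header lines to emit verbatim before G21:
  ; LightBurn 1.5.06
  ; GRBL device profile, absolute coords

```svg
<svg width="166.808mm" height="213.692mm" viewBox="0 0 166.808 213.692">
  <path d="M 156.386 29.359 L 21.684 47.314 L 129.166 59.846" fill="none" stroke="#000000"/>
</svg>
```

viewBox `0 0 166.808 213.692` with mm width/height → 1 unit = 1 mm. Flip: y_m = 213.692 − y_svg.

**Shape 1** — `<path>` open polyline, stroke `#000000` → score (S458, F1409). Machine vertices: (156.386,184.333) → (21.684,166.378) → (129.166,153.846). Open path.

; LightBurn 1.5.06
; GRBL device profile, absolute coords
G21
G90
G00 X156.386 Y184.333
M4 S458
G1 X21.684 Y166.378 F1409
G1 X129.166 Y153.846
M5
G00 X0.000 Y0.000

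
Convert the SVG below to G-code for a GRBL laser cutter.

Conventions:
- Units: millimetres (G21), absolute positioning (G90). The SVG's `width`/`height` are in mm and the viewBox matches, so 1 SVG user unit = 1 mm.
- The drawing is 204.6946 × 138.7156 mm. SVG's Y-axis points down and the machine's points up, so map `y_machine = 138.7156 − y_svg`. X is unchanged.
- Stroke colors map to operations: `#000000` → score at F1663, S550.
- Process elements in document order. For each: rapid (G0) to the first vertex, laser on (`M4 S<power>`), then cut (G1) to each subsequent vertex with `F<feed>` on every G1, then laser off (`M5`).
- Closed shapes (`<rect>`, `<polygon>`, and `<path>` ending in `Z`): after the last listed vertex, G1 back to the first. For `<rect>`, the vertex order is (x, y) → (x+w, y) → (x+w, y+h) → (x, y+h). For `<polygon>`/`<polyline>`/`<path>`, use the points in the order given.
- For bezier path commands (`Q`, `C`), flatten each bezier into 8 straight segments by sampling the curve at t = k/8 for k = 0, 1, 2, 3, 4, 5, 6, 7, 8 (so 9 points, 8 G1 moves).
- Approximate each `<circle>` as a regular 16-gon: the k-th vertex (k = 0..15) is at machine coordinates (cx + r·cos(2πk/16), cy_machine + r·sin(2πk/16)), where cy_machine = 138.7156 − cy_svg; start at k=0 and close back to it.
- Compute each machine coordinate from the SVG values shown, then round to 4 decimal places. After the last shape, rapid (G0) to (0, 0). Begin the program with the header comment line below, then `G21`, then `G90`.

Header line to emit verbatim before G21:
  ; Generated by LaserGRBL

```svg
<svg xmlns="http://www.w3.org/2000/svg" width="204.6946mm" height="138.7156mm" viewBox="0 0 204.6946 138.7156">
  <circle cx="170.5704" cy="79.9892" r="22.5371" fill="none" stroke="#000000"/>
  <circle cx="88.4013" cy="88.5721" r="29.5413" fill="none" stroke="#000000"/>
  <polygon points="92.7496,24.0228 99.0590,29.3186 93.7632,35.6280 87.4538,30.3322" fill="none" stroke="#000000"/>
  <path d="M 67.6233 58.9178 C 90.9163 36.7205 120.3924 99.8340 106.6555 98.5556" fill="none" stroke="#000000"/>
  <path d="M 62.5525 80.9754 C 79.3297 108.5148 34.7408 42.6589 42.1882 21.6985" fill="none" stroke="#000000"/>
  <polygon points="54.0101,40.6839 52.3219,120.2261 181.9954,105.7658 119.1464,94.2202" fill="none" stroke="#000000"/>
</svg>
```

; Generated by LaserGRBL
G21
G90
G0 X193.1075 Y58.7264
M4 S550
G1 X191.3920 Y67.3510 F1663
G1 X186.5065 Y74.6625 F1663
G1 X179.1950 Y79.5480 F1663
G1 X170.5704 Y81.2635 F1663
G1 X161.9458 Y79.5480 F1663
G1 X154.6343 Y74.6625 F1663
G1 X149.7488 Y67.3510 F1663
G1 X148.0333 Y58.7264 F1663
G1 X149.7488 Y50.1018 F1663
G1 X154.6343 Y42.7903 F1663
G1 X161.9458 Y37.9048 F1663
G1 X170.5704 Y36.1893 F1663
G1 X179.1950 Y37.9048 F1663
G1 X186.5065 Y42.7903 F1663
G1 X191.3920 Y50.1018 F1663
G1 X193.1075 Y58.7264 F1663
M5
G0 X117.9426 Y50.1435
M4 S550
G1 X115.6939 Y61.4485 F1663
G1 X109.2902 Y71.0324 F1663
G1 X99.7063 Y77.4361 F1663
G1 X88.4013 Y79.6848 F1663
G1 X77.0963 Y77.4361 F1663
G1 X67.5124 Y71.0324 F1663
G1 X61.1087 Y61.4485 F1663
G1 X58.8600 Y50.1435 F1663
G1 X61.1087 Y38.8385 F1663
G1 X67.5124 Y29.2546 F1663
G1 X77.0963 Y22.8509 F1663
G1 X88.4013 Y20.6022 F1663
G1 X99.7063 Y22.8509 F1663
G1 X109.2902 Y29.2546 F1663
G1 X115.6939 Y38.8385 F1663
G1 X117.9426 Y50.1435 F1663
M5
G0 X92.7496 Y114.6928
M4 S550
G1 X99.0590 Y109.3970 F1663
G1 X93.7632 Y103.0876 F1663
G1 X87.4538 Y108.3834 F1663
G1 X92.7496 Y114.6928 F1663
M5
G0 X67.6233 Y79.7978
M4 S550
G1 X76.5515 Y84.4152 F1663
G1 X85.4806 Y82.7891 F1663
G1 X93.8315 Y76.6737 F1663
G1 X101.0256 Y67.8235 F1663
G1 X106.4839 Y57.9927 F1663
G1 X109.6276 Y48.9356 F1663
G1 X109.8777 Y42.4066 F1663
G1 X106.6555 Y40.1600 F1663
M5
G0 X62.5525 Y57.7402
M4 S550
G1 X66.1889 Y51.5207 F1663
G1 X65.4012 Y52.4365 F1663
G1 X61.5182 Y58.8668 F1663
G1 X55.8690 Y69.1912 F1663
G1 X49.7825 Y81.7890 F1663
G1 X44.5875 Y95.0397 F1663
G1 X41.6131 Y107.3226 F1663
G1 X42.1882 Y117.0171 F1663
M5
G0 X54.0101 Y98.0317
M4 S550
G1 X52.3219 Y18.4895 F1663
G1 X181.9954 Y32.9498 F1663
G1 X119.1464 Y44.4954 F1663
G1 X54.0101 Y98.0317 F1663
M5
G0 X0.0000 Y0.0000

Since the viewBox matches the mm dimensions, user units are millimetres directly. The only transform is the Y-flip y_m = 138.7156 − y_svg.

Shape 1 is a circle drawn with `<circle>`. Its stroke #000000 means score at S550, F1663. After flipping Y the toolpath is (193.1075,58.7264) → (191.3920,67.3510) → (186.5065,74.6625) → (179.1950,79.5480) → (170.5704,81.2635) → (161.9458,79.5480) → (154.6343,74.6625) → (149.7488,67.3510) → (148.0333,58.7264) → (149.7488,50.1018) → (154.6343,42.7903) → (161.9458,37.9048) → (170.5704,36.1893) → (179.1950,37.9048) → (186.5065,42.7903) → (191.3920,50.1018) → (193.1075,58.7264), returning to the start.

Shape 2 is a circle drawn with `<circle>`. Its stroke #000000 means score at S550, F1663. After flipping Y the toolpath is (117.9426,50.1435) → (115.6939,61.4485) → (109.2902,71.0324) → (99.7063,77.4361) → (88.4013,79.6848) → (77.0963,77.4361) → (67.5124,71.0324) → (61.1087,61.4485) → (58.8600,50.1435) → (61.1087,38.8385) → (67.5124,29.2546) → (77.0963,22.8509) → (88.4013,20.6022) → (99.7063,22.8509) → (109.2902,29.2546) → (115.6939,38.8385) → (117.9426,50.1435), returning to the start.

Shape 3 is a regular polygon drawn with `<polygon>`. Its stroke #000000 means score at S550, F1663. After flipping Y the toolpath is (92.7496,114.6928) → (99.0590,109.3970) → (93.7632,103.0876) → (87.4538,108.3834) → (92.7496,114.6928), returning to the start.

Shape 4 is a cubic bezier drawn with `<path>`. Its stroke #000000 means score at S550, F1663. After flipping Y the toolpath is (67.6233,79.7978) → (76.5515,84.4152) → (85.4806,82.7891) → (93.8315,76.6737) → (101.0256,67.8235) → (106.4839,57.9927) → (109.6276,48.9356) → (109.8777,42.4066) → (106.6555,40.1600).

Shape 5 is a cubic bezier drawn with `<path>`. Its stroke #000000 means score at S550, F1663. After flipping Y the toolpath is (62.5525,57.7402) → (66.1889,51.5207) → (65.4012,52.4365) → (61.5182,58.8668) → (55.8690,69.1912) → (49.7825,81.7890) → (44.5875,95.0397) → (41.6131,107.3226) → (42.1882,117.0171).

Shape 6 is a closed polygon drawn with `<polygon>`. Its stroke #000000 means score at S550, F1663. After flipping Y the toolpath is (54.0101,98.0317) → (52.3219,18.4895) → (181.9954,32.9498) → (119.1464,44.4954) → (54.0101,98.0317), returning to the start.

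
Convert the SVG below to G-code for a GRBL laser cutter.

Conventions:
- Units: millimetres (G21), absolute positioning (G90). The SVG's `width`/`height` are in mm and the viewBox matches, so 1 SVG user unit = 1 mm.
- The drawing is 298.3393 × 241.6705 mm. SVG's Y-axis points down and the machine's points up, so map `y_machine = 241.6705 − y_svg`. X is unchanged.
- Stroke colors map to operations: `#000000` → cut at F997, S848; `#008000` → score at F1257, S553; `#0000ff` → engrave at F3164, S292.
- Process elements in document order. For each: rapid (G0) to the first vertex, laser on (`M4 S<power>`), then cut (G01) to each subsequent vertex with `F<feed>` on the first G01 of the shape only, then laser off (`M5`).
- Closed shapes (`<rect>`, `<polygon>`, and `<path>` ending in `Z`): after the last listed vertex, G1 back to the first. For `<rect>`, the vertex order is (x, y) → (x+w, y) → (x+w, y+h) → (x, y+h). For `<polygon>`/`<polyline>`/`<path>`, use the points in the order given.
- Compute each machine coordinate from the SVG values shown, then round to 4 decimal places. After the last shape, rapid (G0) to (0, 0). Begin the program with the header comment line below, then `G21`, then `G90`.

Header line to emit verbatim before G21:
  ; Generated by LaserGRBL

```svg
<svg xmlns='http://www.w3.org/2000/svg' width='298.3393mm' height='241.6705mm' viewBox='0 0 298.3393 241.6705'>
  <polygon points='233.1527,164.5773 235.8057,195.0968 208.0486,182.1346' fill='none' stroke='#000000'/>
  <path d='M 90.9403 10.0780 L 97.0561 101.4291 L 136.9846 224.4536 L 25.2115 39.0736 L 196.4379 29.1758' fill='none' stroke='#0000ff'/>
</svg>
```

1 u = 1 mm; y_m = 241.6705 − y.

[1] `<polygon>` regular polygon, #000000→cut S848 F997: (233.1527,77.0932) → (235.8057,46.5737) → (208.0486,59.5359) → (233.1527,77.0932) (closed)

[2] `<path>` open polyline, #0000ff→engrave S292 F3164: (90.9403,231.5925) → (97.0561,140.2414) → (136.9846,17.2169) → (25.2115,202.5969) → (196.4379,212.4947)

; Generated by LaserGRBL
G21
G90
G0 X233.1527 Y77.0932
M4 S848
G01 X235.8057 Y46.5737 F997
G01 X208.0486 Y59.5359
G01 X233.1527 Y77.0932
M5
G0 X90.9403 Y231.5925
M4 S292
G01 X97.0561 Y140.2414 F3164
G01 X136.9846 Y17.2169
G01 X25.2115 Y202.5969
G01 X196.4379 Y212.4947
M5
G0 X0.0000 Y0.0000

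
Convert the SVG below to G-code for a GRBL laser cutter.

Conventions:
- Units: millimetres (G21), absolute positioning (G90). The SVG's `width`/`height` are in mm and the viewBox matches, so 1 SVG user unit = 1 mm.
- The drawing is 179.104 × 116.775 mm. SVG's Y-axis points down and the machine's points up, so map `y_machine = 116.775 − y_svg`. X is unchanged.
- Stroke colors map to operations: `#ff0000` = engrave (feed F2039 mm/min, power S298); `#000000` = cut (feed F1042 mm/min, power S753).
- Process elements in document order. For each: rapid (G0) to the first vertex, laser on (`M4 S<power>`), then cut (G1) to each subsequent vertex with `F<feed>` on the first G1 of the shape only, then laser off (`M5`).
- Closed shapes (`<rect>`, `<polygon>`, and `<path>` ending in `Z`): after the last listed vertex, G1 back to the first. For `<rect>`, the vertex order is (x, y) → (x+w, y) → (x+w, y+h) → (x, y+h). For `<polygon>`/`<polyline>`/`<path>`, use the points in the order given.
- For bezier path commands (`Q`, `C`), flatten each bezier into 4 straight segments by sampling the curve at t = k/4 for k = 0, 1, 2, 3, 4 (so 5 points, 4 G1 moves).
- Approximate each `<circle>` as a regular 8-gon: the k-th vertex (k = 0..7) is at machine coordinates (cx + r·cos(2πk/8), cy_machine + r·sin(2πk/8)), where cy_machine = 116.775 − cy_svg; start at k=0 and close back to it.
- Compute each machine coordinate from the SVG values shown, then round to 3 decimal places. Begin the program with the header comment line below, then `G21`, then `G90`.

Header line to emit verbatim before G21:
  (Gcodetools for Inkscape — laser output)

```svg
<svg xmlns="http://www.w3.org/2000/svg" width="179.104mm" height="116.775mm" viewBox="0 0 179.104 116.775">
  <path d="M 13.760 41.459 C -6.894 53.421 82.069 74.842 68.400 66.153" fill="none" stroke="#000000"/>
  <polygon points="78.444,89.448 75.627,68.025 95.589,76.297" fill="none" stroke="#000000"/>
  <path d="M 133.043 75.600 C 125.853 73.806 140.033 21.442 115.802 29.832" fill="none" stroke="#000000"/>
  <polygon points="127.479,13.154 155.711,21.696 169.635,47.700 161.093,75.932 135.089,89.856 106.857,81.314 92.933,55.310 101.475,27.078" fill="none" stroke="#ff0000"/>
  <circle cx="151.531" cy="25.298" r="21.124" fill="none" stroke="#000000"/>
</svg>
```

(Gcodetools for Inkscape — laser output)
G21
G90
G0 X13.760 Y75.316
M4 S753
G1 X15.506 Y65.189 F1042
G1 X38.461 Y55.225
G1 X62.725 Y49.133
G1 X68.400 Y50.622
M5
G0 X78.444 Y27.327
M4 S753
G1 X75.627 Y48.750 F1042
G1 X95.589 Y40.478
G1 X78.444 Y27.327
M5
G0 X133.043 Y41.175
M4 S753
G1 X130.723 Y50.263 F1042
G1 X130.813 Y67.878
G1 X127.707 Y83.584
G1 X115.802 Y86.943
M5
G0 X127.479 Y103.621
M4 S298
G1 X155.711 Y95.079 F2039
G1 X169.635 Y69.075
G1 X161.093 Y40.843
G1 X135.089 Y26.919
G1 X106.857 Y35.461
G1 X92.933 Y61.465
G1 X101.475 Y89.697
G1 X127.479 Y103.621
M5
G0 X172.655 Y91.477
M4 S753
G1 X166.468 Y106.414 F1042
G1 X151.531 Y112.601
G1 X136.594 Y106.414
G1 X130.407 Y91.477
G1 X136.594 Y76.540
G1 X151.531 Y70.353
G1 X166.468 Y76.540
G1 X172.655 Y91.477
M5

viewBox `0 0 179.104 116.775` with mm width/height → 1 unit = 1 mm. Flip: y_m = 116.775 − y_svg.

**Shape 1** — `<path>` cubic bezier, stroke `#000000` → cut (S753, F1042). Control points (SVG): P0=(13.760,41.459), P1=(-6.894,53.421), P2=(82.069,74.842), P3=(68.400,66.153); sampled at t=k/4. Machine vertices: (13.760,75.316) → (15.506,65.189) → (38.461,55.225) → (62.725,49.133) → (68.400,50.622). Open path.

**Shape 2** — `<polygon>` regular polygon, stroke `#000000` → cut (S753, F1042). Machine vertices: (78.444,27.327) → (75.627,48.750) → (95.589,40.478) → (78.444,27.327). Closed: final G1 returns to the first vertex.

**Shape 3** — `<path>` cubic bezier, stroke `#000000` → cut (S753, F1042). Control points (SVG): P0=(133.043,75.600), P1=(125.853,73.806), P2=(140.033,21.442), P3=(115.802,29.832); sampled at t=k/4. Machine vertices: (133.043,41.175) → (130.723,50.263) → (130.813,67.878) → (127.707,83.584) → (115.802,86.943). Open path.

**Shape 4** — `<polygon>` regular polygon, stroke `#ff0000` → engrave (S298, F2039). Machine vertices: (127.479,103.621) → (155.711,95.079) → (169.635,69.075) → (161.093,40.843) → (135.089,26.919) → (106.857,35.461) → (92.933,61.465) → (101.475,89.697) → (127.479,103.621). Closed: final G1 returns to the first vertex.

**Shape 5** — `<circle>` circle, stroke `#000000` → cut (S753, F1042). Machine vertices: (172.655,91.477) → (166.468,106.414) → (151.531,112.601) → (136.594,106.414) → (130.407,91.477) → (136.594,76.540) → (151.531,70.353) → (166.468,76.540) → (172.655,91.477). Closed: final G1 returns to the first vertex.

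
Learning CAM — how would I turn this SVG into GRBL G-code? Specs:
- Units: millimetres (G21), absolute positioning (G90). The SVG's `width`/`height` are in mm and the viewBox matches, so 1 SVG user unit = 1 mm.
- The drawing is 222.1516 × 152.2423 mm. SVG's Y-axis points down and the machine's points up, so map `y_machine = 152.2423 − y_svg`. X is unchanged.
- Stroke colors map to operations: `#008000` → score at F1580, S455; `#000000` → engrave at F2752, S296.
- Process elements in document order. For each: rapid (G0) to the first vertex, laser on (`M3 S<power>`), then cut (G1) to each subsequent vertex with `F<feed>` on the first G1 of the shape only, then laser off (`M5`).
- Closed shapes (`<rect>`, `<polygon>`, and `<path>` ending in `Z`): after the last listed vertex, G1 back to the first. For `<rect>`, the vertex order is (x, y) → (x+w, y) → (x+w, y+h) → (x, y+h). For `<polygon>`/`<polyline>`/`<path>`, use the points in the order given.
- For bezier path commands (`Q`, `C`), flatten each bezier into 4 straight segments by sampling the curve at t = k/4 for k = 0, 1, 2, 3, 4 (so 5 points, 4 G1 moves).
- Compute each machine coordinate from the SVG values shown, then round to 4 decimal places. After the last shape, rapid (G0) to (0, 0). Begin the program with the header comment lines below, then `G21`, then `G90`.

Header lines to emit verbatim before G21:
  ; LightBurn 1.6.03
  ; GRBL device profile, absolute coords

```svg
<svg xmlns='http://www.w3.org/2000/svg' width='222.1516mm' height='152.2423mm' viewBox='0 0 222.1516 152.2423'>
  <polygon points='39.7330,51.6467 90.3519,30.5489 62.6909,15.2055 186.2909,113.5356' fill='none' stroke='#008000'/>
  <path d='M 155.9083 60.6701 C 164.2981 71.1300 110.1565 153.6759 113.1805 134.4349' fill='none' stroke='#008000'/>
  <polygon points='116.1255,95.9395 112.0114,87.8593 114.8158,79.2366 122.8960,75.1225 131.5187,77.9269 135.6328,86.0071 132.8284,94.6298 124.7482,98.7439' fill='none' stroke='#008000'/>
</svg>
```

viewBox `0 0 222.1516 152.2423` with mm width/height → 1 unit = 1 mm. Flip: y_m = 152.2423 − y_svg.

**Shape 1** — `<polygon>` closed polygon, stroke `#008000` → score (S455, F1580). Machine vertices: (39.7330,100.5956) → (90.3519,121.6934) → (62.6909,137.0368) → (186.2909,38.7067) → (39.7330,100.5956). Closed: final G1 returns to the first vertex.

**Shape 2** — `<path>` cubic bezier, stroke `#008000` → score (S455, F1580). Control points (SVG): P0=(155.9083,60.6701), P1=(164.2981,71.1300), P2=(110.1565,153.6759), P3=(113.1805,134.4349); sampled at t=k/4. Machine vertices: (155.9083,91.5722) → (152.3463,72.9279) → (136.5566,43.5520) → (119.7608,19.7449) → (113.1805,17.8074). Open path.

**Shape 3** — `<polygon>` regular polygon, stroke `#008000` → score (S455, F1580). Machine vertices: (116.1255,56.3028) → (112.0114,64.3830) → (114.8158,73.0057) → (122.8960,77.1198) → (131.5187,74.3154) → (135.6328,66.2352) → (132.8284,57.6125) → (124.7482,53.4984) → (116.1255,56.3028). Closed: final G1 returns to the first vertex.

; LightBurn 1.6.03
; GRBL device profile, absolute coords
G21
G90
G0 X39.7330 Y100.5956
M3 S455
G1 X90.3519 Y121.6934 F1580
G1 X62.6909 Y137.0368
G1 X186.2909 Y38.7067
G1 X39.7330 Y100.5956
M5
G0 X155.9083 Y91.5722
M3 S455
G1 X152.3463 Y72.9279 F1580
G1 X136.5566 Y43.5520
G1 X119.7608 Y19.7449
G1 X113.1805 Y17.8074
M5
G0 X116.1255 Y56.3028
M3 S455
G1 X112.0114 Y64.3830 F1580
G1 X114.8158 Y73.0057
G1 X122.8960 Y77.1198
G1 X131.5187 Y74.3154
G1 X135.6328 Y66.2352
G1 X132.8284 Y57.6125
G1 X124.7482 Y53.4984
G1 X116.1255 Y56.3028
M5
G0 X0.0000 Y0.0000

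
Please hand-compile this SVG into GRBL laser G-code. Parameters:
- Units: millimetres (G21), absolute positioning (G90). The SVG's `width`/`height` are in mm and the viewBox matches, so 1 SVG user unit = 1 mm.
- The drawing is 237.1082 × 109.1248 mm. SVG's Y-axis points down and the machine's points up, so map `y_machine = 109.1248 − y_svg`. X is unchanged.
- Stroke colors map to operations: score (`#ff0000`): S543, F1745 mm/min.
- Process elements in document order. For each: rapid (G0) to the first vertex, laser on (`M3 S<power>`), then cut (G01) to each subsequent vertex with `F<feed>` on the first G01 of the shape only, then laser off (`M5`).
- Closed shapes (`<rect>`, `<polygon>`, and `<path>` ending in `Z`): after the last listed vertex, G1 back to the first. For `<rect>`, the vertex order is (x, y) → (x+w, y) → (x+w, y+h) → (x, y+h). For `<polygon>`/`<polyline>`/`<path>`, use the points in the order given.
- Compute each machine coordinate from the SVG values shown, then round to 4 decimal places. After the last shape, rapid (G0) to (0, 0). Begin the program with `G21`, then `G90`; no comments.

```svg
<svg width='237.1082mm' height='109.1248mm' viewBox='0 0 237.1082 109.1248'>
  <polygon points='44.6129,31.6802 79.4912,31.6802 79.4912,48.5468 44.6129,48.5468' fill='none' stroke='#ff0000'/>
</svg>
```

Since the viewBox matches the mm dimensions, user units are millimetres directly. The only transform is the Y-flip y_m = 109.1248 − y_svg.

Shape 1 is a rectangle drawn with `<polygon>`. Its stroke #ff0000 means score at S543, F1745. After flipping Y the toolpath is (44.6129,77.4446) → (79.4912,77.4446) → (79.4912,60.5780) → (44.6129,60.5780) → (44.6129,77.4446), returning to the start.

G21
G90
G0 X44.6129 Y77.4446
M3 S543
G01 X79.4912 Y77.4446 F1745
G01 X79.4912 Y60.5780
G01 X44.6129 Y60.5780
G01 X44.6129 Y77.4446
M5
G0 X0.0000 Y0.0000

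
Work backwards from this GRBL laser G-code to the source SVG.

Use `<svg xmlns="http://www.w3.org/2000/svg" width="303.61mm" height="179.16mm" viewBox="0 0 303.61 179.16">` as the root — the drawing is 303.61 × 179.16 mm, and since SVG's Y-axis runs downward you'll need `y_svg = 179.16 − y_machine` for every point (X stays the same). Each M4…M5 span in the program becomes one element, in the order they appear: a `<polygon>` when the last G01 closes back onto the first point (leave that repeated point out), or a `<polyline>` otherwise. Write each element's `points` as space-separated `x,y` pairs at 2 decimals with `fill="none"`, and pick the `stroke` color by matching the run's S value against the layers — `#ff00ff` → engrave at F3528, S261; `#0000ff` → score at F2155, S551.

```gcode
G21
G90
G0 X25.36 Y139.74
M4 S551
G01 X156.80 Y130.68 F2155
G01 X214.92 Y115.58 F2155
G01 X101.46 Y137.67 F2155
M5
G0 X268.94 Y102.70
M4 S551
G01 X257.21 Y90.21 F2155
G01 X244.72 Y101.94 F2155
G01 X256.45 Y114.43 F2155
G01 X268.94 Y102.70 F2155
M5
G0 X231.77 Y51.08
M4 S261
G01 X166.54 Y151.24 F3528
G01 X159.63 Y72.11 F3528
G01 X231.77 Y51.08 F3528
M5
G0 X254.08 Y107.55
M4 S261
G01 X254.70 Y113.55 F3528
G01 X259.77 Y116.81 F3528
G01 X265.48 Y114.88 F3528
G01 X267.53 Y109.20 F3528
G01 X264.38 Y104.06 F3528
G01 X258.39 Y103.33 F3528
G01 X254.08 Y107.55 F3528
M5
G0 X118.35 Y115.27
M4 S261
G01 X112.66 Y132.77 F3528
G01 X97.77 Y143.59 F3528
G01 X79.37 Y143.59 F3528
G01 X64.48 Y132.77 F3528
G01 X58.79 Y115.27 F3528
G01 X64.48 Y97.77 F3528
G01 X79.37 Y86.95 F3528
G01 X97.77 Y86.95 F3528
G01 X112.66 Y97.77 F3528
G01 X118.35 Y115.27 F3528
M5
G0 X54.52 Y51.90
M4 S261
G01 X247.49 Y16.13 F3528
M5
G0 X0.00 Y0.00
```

y_svg = 179.16 − y_m.

[1] S551→`#0000ff` (score); open run; points: 25.36,39.42 156.80,48.48 214.92,63.58 101.46,41.49

[2] S551→`#0000ff` (score); closed run; points: 268.94,76.46 257.21,88.95 244.72,77.22 256.45,64.73

[3] S261→`#ff00ff` (engrave); closed run; points: 231.77,128.08 166.54,27.92 159.63,107.05

[4] S261→`#ff00ff` (engrave); closed run; points: 254.08,71.61 254.70,65.61 259.77,62.35 265.48,64.28 267.53,69.96 264.38,75.10 258.39,75.83

[5] S261→`#ff00ff` (engrave); closed run; points: 118.35,63.89 112.66,46.39 97.77,35.57 79.37,35.57 64.48,46.39 58.79,63.89 64.48,81.39 79.37,92.21 97.77,92.21 112.66,81.39

[6] S261→`#ff00ff` (engrave); open run; points: 54.52,127.26 247.49,163.03

<svg xmlns="http://www.w3.org/2000/svg" width="303.61mm" height="179.16mm" viewBox="0 0 303.61 179.16">
  <polyline points="25.36,39.42 156.80,48.48 214.92,63.58 101.46,41.49" fill="none" stroke="#0000ff"/>
  <polygon points="268.94,76.46 257.21,88.95 244.72,77.22 256.45,64.73" fill="none" stroke="#0000ff"/>
  <polygon points="231.77,128.08 166.54,27.92 159.63,107.05" fill="none" stroke="#ff00ff"/>
  <polygon points="254.08,71.61 254.70,65.61 259.77,62.35 265.48,64.28 267.53,69.96 264.38,75.10 258.39,75.83" fill="none" stroke="#ff00ff"/>
  <polygon points="118.35,63.89 112.66,46.39 97.77,35.57 79.37,35.57 64.48,46.39 58.79,63.89 64.48,81.39 79.37,92.21 97.77,92.21 112.66,81.39" fill="none" stroke="#ff00ff"/>
  <polyline points="54.52,127.26 247.49,163.03" fill="none" stroke="#ff00ff"/>
</svg>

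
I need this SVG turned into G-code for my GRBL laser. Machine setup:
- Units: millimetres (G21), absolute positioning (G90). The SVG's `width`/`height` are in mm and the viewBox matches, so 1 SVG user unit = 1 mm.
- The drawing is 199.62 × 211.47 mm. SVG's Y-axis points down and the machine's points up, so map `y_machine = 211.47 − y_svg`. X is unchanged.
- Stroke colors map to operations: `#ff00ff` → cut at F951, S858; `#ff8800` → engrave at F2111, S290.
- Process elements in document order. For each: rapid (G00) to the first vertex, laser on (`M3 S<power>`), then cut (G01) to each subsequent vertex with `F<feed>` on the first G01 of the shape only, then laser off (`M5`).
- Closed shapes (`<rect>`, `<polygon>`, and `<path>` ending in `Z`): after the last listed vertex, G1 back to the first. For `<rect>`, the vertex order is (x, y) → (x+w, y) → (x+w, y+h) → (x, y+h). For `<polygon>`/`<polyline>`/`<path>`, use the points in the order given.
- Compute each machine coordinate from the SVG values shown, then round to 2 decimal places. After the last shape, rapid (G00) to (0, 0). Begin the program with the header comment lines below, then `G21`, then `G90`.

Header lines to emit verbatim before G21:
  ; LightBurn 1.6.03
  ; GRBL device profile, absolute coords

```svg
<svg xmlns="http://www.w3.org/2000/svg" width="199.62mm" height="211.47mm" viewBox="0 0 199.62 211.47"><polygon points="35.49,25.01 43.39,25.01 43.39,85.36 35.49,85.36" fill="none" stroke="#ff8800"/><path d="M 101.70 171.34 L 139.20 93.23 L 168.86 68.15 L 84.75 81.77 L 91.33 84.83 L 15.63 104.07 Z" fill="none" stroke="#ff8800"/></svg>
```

; LightBurn 1.6.03
; GRBL device profile, absolute coords
G21
G90
G00 X35.49 Y186.46
M3 S290
G01 X43.39 Y186.46 F2111
G01 X43.39 Y126.11
G01 X35.49 Y126.11
G01 X35.49 Y186.46
M5
G00 X101.70 Y40.13
M3 S290
G01 X139.20 Y118.24 F2111
G01 X168.86 Y143.32
G01 X84.75 Y129.70
G01 X91.33 Y126.64
G01 X15.63 Y107.40
G01 X101.70 Y40.13
M5
G00 X0.00 Y0.00

viewBox `0 0 199.62 211.47` with mm width/height → 1 unit = 1 mm. Flip: y_m = 211.47 − y_svg.

**Shape 1** — `<polygon>` rectangle, stroke `#ff8800` → engrave (S290, F2111). Machine vertices: (35.49,186.46) → (43.39,186.46) → (43.39,126.11) → (35.49,126.11) → (35.49,186.46). Closed: final G1 returns to the first vertex.

**Shape 2** — `<path>` closed polygon, stroke `#ff8800` → engrave (S290, F2111). Machine vertices: (101.70,40.13) → (139.20,118.24) → (168.86,143.32) → (84.75,129.70) → (91.33,126.64) → (15.63,107.40) → (101.70,40.13). Closed: final G1 returns to the first vertex.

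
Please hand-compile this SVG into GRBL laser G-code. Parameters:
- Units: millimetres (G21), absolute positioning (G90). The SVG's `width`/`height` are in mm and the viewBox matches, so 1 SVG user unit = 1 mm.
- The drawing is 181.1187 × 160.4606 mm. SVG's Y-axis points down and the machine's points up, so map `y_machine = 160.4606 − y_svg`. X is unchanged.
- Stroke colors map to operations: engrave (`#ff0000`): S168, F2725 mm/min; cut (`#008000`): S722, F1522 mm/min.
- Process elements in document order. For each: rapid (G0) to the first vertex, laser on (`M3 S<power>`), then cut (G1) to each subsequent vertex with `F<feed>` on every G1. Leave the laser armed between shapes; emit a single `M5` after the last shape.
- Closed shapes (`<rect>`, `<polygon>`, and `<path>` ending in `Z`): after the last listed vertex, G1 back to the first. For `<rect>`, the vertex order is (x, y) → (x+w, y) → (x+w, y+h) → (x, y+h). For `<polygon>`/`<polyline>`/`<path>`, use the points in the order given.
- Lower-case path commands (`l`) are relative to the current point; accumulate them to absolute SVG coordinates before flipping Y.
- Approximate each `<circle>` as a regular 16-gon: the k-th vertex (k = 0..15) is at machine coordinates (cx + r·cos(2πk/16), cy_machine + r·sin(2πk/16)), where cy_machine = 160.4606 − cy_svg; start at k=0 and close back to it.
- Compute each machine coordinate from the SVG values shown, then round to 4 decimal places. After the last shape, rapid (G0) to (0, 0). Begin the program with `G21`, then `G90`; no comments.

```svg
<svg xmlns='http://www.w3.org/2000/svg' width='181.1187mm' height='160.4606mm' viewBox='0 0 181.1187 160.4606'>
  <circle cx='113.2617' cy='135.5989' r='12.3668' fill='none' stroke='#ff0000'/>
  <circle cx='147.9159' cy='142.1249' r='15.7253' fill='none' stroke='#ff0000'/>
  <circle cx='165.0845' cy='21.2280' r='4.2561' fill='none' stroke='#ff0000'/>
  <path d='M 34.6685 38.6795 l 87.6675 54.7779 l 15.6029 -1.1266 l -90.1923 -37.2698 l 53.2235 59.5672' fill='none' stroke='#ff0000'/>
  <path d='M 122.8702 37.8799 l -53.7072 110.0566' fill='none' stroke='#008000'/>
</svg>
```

G21
G90
G0 X125.6285 Y24.8617
M3 S168
G1 X124.6871 Y29.5943 F2725
G1 X122.0063 Y33.6063 F2725
G1 X117.9943 Y36.2871 F2725
G1 X113.2617 Y37.2285 F2725
G1 X108.5291 Y36.2871 F2725
G1 X104.5171 Y33.6063 F2725
G1 X101.8363 Y29.5943 F2725
G1 X100.8949 Y24.8617 F2725
G1 X101.8363 Y20.1291 F2725
G1 X104.5171 Y16.1171 F2725
G1 X108.5291 Y13.4363 F2725
G1 X113.2617 Y12.4949 F2725
G1 X117.9943 Y13.4363 F2725
G1 X122.0063 Y16.1171 F2725
G1 X124.6871 Y20.1291 F2725
G1 X125.6285 Y24.8617 F2725
G0 X163.6412 Y18.3357
M3 S168
G1 X162.4442 Y24.3535 F2725
G1 X159.0354 Y29.4552 F2725
G1 X153.9337 Y32.8640 F2725
G1 X147.9159 Y34.0610 F2725
G1 X141.8981 Y32.8640 F2725
G1 X136.7964 Y29.4552 F2725
G1 X133.3876 Y24.3535 F2725
G1 X132.1906 Y18.3357 F2725
G1 X133.3876 Y12.3179 F2725
G1 X136.7964 Y7.2162 F2725
G1 X141.8981 Y3.8074 F2725
G1 X147.9159 Y2.6104 F2725
G1 X153.9337 Y3.8074 F2725
G1 X159.0354 Y7.2162 F2725
G1 X162.4442 Y12.3179 F2725
G1 X163.6412 Y18.3357 F2725
G0 X169.3406 Y139.2326
M3 S168
G1 X169.0166 Y140.8613 F2725
G1 X168.0940 Y142.2421 F2725
G1 X166.7132 Y143.1647 F2725
G1 X165.0845 Y143.4887 F2725
G1 X163.4558 Y143.1647 F2725
G1 X162.0750 Y142.2421 F2725
G1 X161.1524 Y140.8613 F2725
G1 X160.8284 Y139.2326 F2725
G1 X161.1524 Y137.6039 F2725
G1 X162.0750 Y136.2231 F2725
G1 X163.4558 Y135.3005 F2725
G1 X165.0845 Y134.9765 F2725
G1 X166.7132 Y135.3005 F2725
G1 X168.0940 Y136.2231 F2725
G1 X169.0166 Y137.6039 F2725
G1 X169.3406 Y139.2326 F2725
G0 X34.6685 Y121.7811
M3 S168
G1 X122.3360 Y67.0032 F2725
G1 X137.9389 Y68.1298 F2725
G1 X47.7466 Y105.3996 F2725
G1 X100.9701 Y45.8324 F2725
G0 X122.8702 Y122.5807
M3 S722
G1 X69.1630 Y12.5241 F1522
M5
G0 X0.0000 Y0.0000

Since the viewBox matches the mm dimensions, user units are millimetres directly. The only transform is the Y-flip y_m = 160.4606 − y_svg.

Shape 1 is a circle drawn with `<circle>`. Its stroke #ff0000 means engrave at S168, F2725. After flipping Y the toolpath is (125.6285,24.8617) → (124.6871,29.5943) → (122.0063,33.6063) → (117.9943,36.2871) → (113.2617,37.2285) → (108.5291,36.2871) → (104.5171,33.6063) → (101.8363,29.5943) → (100.8949,24.8617) → (101.8363,20.1291) → (104.5171,16.1171) → (108.5291,13.4363) → (113.2617,12.4949) → (117.9943,13.4363) → (122.0063,16.1171) → (124.6871,20.1291) → (125.6285,24.8617), returning to the start.

Shape 2 is a circle drawn with `<circle>`. Its stroke #ff0000 means engrave at S168, F2725. After flipping Y the toolpath is (163.6412,18.3357) → (162.4442,24.3535) → (159.0354,29.4552) → (153.9337,32.8640) → (147.9159,34.0610) → (141.8981,32.8640) → (136.7964,29.4552) → (133.3876,24.3535) → (132.1906,18.3357) → (133.3876,12.3179) → (136.7964,7.2162) → (141.8981,3.8074) → (147.9159,2.6104) → (153.9337,3.8074) → (159.0354,7.2162) → (162.4442,12.3179) → (163.6412,18.3357), returning to the start.

Shape 3 is a circle drawn with `<circle>`. Its stroke #ff0000 means engrave at S168, F2725. After flipping Y the toolpath is (169.3406,139.2326) → (169.0166,140.8613) → (168.0940,142.2421) → (166.7132,143.1647) → (165.0845,143.4887) → (163.4558,143.1647) → (162.0750,142.2421) → (161.1524,140.8613) → (160.8284,139.2326) → (161.1524,137.6039) → (162.0750,136.2231) → (163.4558,135.3005) → (165.0845,134.9765) → (166.7132,135.3005) → (168.0940,136.2231) → (169.0166,137.6039) → (169.3406,139.2326), returning to the start.

Shape 4 is a open polyline drawn with `<path>`. Its stroke #ff0000 means engrave at S168, F2725. After flipping Y the toolpath is (34.6685,121.7811) → (122.3360,67.0032) → (137.9389,68.1298) → (47.7466,105.3996) → (100.9701,45.8324).

Shape 5 is a line segment drawn with `<path>`. Its stroke #008000 means cut at S722, F1522. After flipping Y the toolpath is (122.8702,122.5807) → (69.1630,12.5241).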